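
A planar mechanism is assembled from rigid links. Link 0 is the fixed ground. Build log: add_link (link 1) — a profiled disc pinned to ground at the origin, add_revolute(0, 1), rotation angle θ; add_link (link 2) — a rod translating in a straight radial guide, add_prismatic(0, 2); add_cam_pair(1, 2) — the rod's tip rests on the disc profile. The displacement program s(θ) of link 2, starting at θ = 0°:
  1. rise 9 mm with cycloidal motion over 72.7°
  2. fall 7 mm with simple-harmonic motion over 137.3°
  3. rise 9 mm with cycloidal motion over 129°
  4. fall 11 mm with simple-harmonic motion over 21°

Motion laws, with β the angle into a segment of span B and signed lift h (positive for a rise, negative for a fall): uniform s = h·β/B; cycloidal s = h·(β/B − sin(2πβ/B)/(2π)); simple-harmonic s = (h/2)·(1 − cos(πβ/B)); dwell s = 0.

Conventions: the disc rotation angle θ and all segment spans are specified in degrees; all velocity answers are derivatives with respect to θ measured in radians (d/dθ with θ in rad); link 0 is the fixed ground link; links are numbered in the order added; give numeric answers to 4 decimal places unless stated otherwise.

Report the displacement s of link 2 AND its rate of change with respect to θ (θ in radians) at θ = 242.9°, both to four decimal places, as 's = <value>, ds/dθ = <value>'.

seg 1 [0°–72.7°] cycloidal, h=9: full span → s += 9 → s = 9.0000
seg 2 [72.7°–210°] simple-harmonic, h=-7: full span → s += -7 → s = 2.0000
seg 3 [210°–339°] cycloidal, h=9: θ=242.9° here. β=32.9, B=129. 9·(0.2550 − sin(2π·0.2550)/(2π)) = 0.8637 → s = 2.8637
velocity in seg [210°–339°] (cycloidal), θ in radians: β = 32.9° = 0.5742 rad, B = 129° = 2.2515 rad; ds/dθ = (h/B)(1 − cos(2πβ/B)) = (9/2.2515)(1 − cos(2π·0.2550)) = 4.123914 mm/rad

s = 2.8637, ds/dθ = 4.1239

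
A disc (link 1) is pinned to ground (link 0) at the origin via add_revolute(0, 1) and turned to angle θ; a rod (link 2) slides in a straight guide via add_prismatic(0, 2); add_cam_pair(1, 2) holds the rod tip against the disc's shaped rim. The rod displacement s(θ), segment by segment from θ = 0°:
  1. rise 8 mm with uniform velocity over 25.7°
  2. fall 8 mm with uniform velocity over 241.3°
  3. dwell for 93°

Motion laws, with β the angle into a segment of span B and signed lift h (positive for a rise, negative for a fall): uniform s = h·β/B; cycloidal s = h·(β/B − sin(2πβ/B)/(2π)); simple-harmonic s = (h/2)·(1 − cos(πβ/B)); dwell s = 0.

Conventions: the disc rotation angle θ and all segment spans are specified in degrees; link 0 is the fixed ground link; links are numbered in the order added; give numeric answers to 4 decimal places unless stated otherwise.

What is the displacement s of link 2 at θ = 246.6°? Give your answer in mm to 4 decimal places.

segment 1 (0° to 25.7°, uniform, h = 8) is passed completely: s = 0.0000 + (8) = 8.0000
θ = 246.6° falls in segment 2 (25.7° to 267°, uniform, h = -8): β = 246.6 − 25.7 = 220.9°, B = 241.3°; Δs = -8·220.9/241.3 = -7.3237; s = 8.0000 − 7.3237 = 0.6763

0.6763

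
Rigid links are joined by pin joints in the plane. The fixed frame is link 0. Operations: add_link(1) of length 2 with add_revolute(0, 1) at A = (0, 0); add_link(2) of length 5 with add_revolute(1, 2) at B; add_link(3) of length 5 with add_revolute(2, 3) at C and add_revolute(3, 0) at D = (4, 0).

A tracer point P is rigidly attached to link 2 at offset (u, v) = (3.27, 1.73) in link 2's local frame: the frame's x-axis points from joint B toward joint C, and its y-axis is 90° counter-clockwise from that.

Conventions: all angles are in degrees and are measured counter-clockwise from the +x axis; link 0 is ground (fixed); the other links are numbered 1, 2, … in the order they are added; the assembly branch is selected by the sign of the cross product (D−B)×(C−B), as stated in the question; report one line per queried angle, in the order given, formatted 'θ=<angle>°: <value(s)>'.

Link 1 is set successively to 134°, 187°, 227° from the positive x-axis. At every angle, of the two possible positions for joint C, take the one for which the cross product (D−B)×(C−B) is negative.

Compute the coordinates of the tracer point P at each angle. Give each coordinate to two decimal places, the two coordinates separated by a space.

A=(0,0), D=(4.00,0)
θ=134°: B = A + 2.00·(cos134°, sin134°) = (-1.3893, 1.4387)
θ=134°: |BD| = 5.5780
θ=134°: circle(B,5.00) ∩ circle(D,5.00): a=2.7890, h=4.1499
θ=134°:   candidates: C₊=(2.3757,4.7288) cross=23.148; C₋=(0.2350,-3.2901) cross=-23.148
θ=134°:   branch - wants cross < 0 → take C=(0.2350,-3.2901) (cross=-23.148)
θ=134°: ex = (C−B)/|BC| = (0.3249,-0.9458); ey = (0.9458,0.3249)
θ=134°: P = B + 3.27·ex + 1.73·ey = (1.3092,-1.0919)
θ=187°: B = A + 2.00·(cos187°, sin187°) = (-1.9851, -0.2437)
θ=187°: |BD| = 5.9901
θ=187°: circle(B,5.00) ∩ circle(D,5.00): a=2.9950, h=4.0037
θ=187°:   candidates: C₊=(0.8445,3.8785) cross=23.983; C₋=(1.1704,-4.1223) cross=-23.983
θ=187°:   branch - wants cross < 0 → take C=(1.1704,-4.1223) (cross=-23.983)
θ=187°: ex = (C−B)/|BC| = (0.6311,-0.7757); ey = (0.7757,0.6311)
θ=187°: P = B + 3.27·ex + 1.73·ey = (1.4206,-1.6885)
θ=227°: B = A + 2.00·(cos227°, sin227°) = (-1.3640, -1.4627)
θ=227°: |BD| = 5.5599
θ=227°: circle(B,5.00) ∩ circle(D,5.00): a=2.7799, h=4.1560
θ=227°:   candidates: C₊=(0.2246,3.2782) cross=23.107; C₋=(2.4114,-4.7409) cross=-23.107
θ=227°:   branch - wants cross < 0 → take C=(2.4114,-4.7409) (cross=-23.107)
θ=227°: ex = (C−B)/|BC| = (0.7551,-0.6556); ey = (0.6556,0.7551)
θ=227°: P = B + 3.27·ex + 1.73·ey = (2.2394,-2.3004)

θ=134°: 1.31 -1.09
θ=187°: 1.42 -1.69
θ=227°: 2.24 -2.30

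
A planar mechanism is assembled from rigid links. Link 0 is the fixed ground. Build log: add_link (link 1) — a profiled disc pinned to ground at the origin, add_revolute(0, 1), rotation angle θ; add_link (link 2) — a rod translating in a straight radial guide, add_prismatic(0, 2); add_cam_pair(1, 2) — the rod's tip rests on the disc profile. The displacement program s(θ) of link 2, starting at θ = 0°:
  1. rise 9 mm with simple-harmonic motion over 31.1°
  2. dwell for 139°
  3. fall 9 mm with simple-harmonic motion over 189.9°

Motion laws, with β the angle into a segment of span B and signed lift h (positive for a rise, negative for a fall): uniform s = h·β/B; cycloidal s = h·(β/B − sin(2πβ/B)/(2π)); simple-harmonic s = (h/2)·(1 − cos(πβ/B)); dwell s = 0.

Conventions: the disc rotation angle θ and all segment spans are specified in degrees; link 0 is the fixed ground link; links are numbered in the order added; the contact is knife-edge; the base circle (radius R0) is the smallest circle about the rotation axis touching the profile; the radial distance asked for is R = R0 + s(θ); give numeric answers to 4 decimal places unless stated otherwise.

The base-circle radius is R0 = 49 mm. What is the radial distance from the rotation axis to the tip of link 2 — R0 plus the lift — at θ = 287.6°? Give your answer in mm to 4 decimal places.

seg 1 [0°–31.1°] simple-harmonic, h=9: full span → s += 9 → s = 9.0000
seg 2 [31.1°–170.1°] dwell: s stays 9.0000
seg 3 [170.1°–360°] simple-harmonic, h=-9: θ=287.6° here. β=117.5, B=189.9. -9/2·(1 − cos(π·0.6187)) = -6.1401 → s = 2.8599
R = R0 + s = 49 + 2.8599 = 51.8599

51.8599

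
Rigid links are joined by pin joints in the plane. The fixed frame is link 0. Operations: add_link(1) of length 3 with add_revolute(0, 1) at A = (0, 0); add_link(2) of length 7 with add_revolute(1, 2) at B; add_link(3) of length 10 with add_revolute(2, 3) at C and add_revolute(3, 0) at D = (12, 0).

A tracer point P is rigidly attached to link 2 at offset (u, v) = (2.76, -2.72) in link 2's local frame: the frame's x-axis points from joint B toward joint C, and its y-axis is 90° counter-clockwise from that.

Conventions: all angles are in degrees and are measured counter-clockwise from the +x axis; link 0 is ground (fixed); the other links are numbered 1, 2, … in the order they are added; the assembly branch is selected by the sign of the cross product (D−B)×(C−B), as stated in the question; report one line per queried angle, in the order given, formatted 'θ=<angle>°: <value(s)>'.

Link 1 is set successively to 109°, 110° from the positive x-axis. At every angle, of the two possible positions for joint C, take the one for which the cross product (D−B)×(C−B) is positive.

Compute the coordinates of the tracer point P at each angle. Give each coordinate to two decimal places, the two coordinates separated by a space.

A=(0,0), D=(12.00,0)
θ=109°: B = A + 3.00·(cos109°, sin109°) = (-0.9767, 2.8366)
θ=109°: |BD| = 13.2831
θ=109°: circle(B,7.00) ∩ circle(D,10.00): a=4.7218, h=5.1676
θ=109°:   candidates: C₊=(4.7397,6.8767) cross=68.642; C₋=(2.5327,-3.2202) cross=-68.642
θ=109°:   branch + wants cross > 0 → take C=(4.7397,6.8767) (cross=68.642)
θ=109°: ex = (C−B)/|BC| = (0.8166,0.5772); ey = (-0.5772,0.8166)
θ=109°: P = B + 2.76·ex + -2.72·ey = (2.8471,2.2083)
θ=110°: B = A + 3.00·(cos110°, sin110°) = (-1.0261, 2.8191)
θ=110°: |BD| = 13.3276
θ=110°: circle(B,7.00) ∩ circle(D,10.00): a=4.7505, h=5.1413
θ=110°:   candidates: C₊=(4.7044,6.8392) cross=68.521; C₋=(2.5294,-3.2107) cross=-68.521
θ=110°:   branch + wants cross > 0 → take C=(4.7044,6.8392) (cross=68.521)
θ=110°: ex = (C−B)/|BC| = (0.8186,0.5743); ey = (-0.5743,0.8186)
θ=110°: P = B + 2.76·ex + -2.72·ey = (2.7955,2.1774)

θ=109°: 2.85 2.21
θ=110°: 2.80 2.18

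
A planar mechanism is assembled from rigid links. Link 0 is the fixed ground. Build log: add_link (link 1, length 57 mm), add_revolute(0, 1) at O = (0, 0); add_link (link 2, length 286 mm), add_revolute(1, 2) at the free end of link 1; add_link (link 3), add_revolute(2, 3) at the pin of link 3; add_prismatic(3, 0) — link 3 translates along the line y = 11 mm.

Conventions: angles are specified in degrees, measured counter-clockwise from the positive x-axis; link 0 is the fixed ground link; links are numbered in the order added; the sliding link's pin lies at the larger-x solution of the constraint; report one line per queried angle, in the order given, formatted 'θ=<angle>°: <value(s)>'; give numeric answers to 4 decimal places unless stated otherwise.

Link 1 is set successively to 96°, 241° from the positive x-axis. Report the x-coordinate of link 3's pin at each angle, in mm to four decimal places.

geometry: r = 57 mm, L = 286 mm, e = 11 mm
θ=96°: crank pin P = (r cos θ, r sin θ) = (-5.958122, 56.687748)
θ=96°: h = r sin θ − e = 56.687748 − 11 = 45.687748
θ=96°: x = r cos θ + √(L² − h²) = -5.958122 + 282.327168 = 276.369045
θ=241°: crank pin P = (r cos θ, r sin θ) = (-27.634148, -49.853323)
θ=241°: h = r sin θ − e = -49.853323 − 11 = -60.853323
θ=241°: x = r cos θ + √(L² − h²) = -27.634148 + 279.451021 = 251.816872

θ=96°: 276.3690
θ=241°: 251.8169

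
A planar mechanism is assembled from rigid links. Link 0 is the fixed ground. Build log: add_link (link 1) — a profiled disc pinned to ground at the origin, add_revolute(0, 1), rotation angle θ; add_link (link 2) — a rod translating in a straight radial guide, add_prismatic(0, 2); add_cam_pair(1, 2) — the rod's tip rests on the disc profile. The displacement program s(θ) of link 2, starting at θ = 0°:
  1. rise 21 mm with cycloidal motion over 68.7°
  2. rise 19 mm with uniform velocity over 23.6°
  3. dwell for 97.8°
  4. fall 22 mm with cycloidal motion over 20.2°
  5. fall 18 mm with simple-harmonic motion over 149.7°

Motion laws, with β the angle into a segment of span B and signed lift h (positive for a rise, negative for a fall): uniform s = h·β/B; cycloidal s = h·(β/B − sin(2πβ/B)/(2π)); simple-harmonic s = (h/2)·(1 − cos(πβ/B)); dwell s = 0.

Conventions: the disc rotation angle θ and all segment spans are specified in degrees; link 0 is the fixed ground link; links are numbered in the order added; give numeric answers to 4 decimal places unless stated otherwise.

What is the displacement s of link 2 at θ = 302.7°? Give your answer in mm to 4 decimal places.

seg 1 [0°–68.7°] cycloidal, h=21: full span → s += 21 → s = 21.0000
seg 2 [68.7°–92.3°] uniform, h=19: full span → s += 19 → s = 40.0000
seg 3 [92.3°–190.1°] dwell: s stays 40.0000
seg 4 [190.1°–210.3°] cycloidal, h=-22: full span → s += -22 → s = 18.0000
seg 5 [210.3°–360°] simple-harmonic, h=-18: θ=302.7° here. β=92.4, B=149.7. -18/2·(1 − cos(π·0.6172)) = -12.2403 → s = 5.7597

5.7597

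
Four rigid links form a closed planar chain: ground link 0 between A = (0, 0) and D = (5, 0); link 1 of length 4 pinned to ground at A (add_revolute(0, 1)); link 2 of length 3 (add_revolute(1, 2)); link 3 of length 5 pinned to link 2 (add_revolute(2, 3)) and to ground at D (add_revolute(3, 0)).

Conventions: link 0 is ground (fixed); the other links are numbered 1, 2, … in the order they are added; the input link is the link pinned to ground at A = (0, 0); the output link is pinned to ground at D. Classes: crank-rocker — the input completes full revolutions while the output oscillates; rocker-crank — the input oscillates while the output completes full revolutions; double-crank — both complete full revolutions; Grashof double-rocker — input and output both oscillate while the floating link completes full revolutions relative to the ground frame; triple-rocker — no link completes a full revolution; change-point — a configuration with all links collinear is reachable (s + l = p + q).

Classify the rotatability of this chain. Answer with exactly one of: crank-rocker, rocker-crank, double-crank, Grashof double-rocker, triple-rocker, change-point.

lengths: ground=5, input=4, coupler=3, output=5
sorted: s=3 (shortest), l=5 (longest), p+q=9
s + l = 8 vs p + q = 9
s + l < p + q (Grashof) with shortest = coupler link → Grashof double-rocker

Grashof double-rocker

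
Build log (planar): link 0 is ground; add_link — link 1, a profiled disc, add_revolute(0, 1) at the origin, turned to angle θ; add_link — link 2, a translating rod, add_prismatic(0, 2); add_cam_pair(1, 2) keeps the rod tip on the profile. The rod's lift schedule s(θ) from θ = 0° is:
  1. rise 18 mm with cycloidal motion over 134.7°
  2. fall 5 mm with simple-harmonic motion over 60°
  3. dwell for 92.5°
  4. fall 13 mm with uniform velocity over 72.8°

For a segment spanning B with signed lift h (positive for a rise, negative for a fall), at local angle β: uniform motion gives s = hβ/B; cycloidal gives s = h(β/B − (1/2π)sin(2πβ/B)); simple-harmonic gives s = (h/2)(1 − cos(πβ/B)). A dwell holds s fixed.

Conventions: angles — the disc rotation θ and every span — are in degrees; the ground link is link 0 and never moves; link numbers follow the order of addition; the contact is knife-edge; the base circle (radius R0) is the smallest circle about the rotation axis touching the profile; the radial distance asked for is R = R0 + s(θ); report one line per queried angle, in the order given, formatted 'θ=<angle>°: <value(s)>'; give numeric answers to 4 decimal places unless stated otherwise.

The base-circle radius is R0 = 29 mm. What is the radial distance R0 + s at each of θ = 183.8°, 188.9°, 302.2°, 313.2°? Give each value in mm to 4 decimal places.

seg 1 [0°–134.7°] cycloidal, h=18: full span → s += 18 → s = 18.0000
seg 2 [134.7°–194.7°] simple-harmonic, h=-5: θ=183.8° here. β=49.1, B=60. -5/2·(1 − cos(π·0.8183)) = -4.6038 → s = 13.3962
seg 2 [134.7°–194.7°] simple-harmonic, h=-5: θ=188.9° here. β=54.2, B=60. -5/2·(1 − cos(π·0.9033)) = -4.8856 → s = 13.1144
seg 2 [134.7°–194.7°] simple-harmonic, h=-5: full span → s += -5 → s = 13.0000
seg 3 [194.7°–287.2°] dwell: s stays 13.0000
seg 4 [287.2°–360°] uniform, h=-13: θ=302.2° here. β=15, B=72.8. -13·15/72.8 = -2.6786 → s = 10.3214
seg 4 [287.2°–360°] uniform, h=-13: θ=313.2° here. β=26, B=72.8. -13·26/72.8 = -4.6429 → s = 8.3571
θ=183.8°: R = R0 + s = 29 + 13.3962 = 42.3962
θ=188.9°: R = R0 + s = 29 + 13.1144 = 42.1144
θ=302.2°: R = R0 + s = 29 + 10.3214 = 39.3214
θ=313.2°: R = R0 + s = 29 + 8.3571 = 37.3571

θ=183.8°: 42.3962
θ=188.9°: 42.1144
θ=302.2°: 39.3214
θ=313.2°: 37.3571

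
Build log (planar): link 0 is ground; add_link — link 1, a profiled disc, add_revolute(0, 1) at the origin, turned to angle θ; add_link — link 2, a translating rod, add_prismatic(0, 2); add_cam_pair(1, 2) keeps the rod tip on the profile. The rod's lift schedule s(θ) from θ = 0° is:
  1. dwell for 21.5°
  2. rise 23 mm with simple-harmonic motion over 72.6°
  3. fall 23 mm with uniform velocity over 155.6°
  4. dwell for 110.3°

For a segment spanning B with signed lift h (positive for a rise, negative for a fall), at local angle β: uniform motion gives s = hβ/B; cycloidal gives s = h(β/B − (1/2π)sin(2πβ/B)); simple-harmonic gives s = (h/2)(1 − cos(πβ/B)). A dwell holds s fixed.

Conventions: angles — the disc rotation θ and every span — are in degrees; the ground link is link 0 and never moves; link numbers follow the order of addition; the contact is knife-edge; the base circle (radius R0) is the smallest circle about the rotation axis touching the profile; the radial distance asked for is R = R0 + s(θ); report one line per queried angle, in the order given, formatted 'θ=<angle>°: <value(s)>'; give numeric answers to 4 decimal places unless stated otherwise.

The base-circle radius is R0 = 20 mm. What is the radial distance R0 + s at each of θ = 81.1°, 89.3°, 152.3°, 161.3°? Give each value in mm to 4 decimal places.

seg 1 [0°–21.5°] dwell: s stays 0.0000
seg 2 [21.5°–94.1°] simple-harmonic, h=23: θ=81.1° here. β=59.6, B=72.6. 23/2·(1 − cos(π·0.8209)) = 21.2279 → s = 21.2279
seg 2 [21.5°–94.1°] simple-harmonic, h=23: θ=89.3° here. β=67.8, B=72.6. 23/2·(1 − cos(π·0.9339)) = 22.7528 → s = 22.7528
seg 2 [21.5°–94.1°] simple-harmonic, h=23: full span → s += 23 → s = 23.0000
seg 3 [94.1°–249.7°] uniform, h=-23: θ=152.3° here. β=58.2, B=155.6. -23·58.2/155.6 = -8.6028 → s = 14.3972
seg 3 [94.1°–249.7°] uniform, h=-23: θ=161.3° here. β=67.2, B=155.6. -23·67.2/155.6 = -9.9332 → s = 13.0668
θ=81.1°: R = R0 + s = 20 + 21.2279 = 41.2279
θ=89.3°: R = R0 + s = 20 + 22.7528 = 42.7528
θ=152.3°: R = R0 + s = 20 + 14.3972 = 34.3972
θ=161.3°: R = R0 + s = 20 + 13.0668 = 33.0668

θ=81.1°: 41.2279
θ=89.3°: 42.7528
θ=152.3°: 34.3972
θ=161.3°: 33.0668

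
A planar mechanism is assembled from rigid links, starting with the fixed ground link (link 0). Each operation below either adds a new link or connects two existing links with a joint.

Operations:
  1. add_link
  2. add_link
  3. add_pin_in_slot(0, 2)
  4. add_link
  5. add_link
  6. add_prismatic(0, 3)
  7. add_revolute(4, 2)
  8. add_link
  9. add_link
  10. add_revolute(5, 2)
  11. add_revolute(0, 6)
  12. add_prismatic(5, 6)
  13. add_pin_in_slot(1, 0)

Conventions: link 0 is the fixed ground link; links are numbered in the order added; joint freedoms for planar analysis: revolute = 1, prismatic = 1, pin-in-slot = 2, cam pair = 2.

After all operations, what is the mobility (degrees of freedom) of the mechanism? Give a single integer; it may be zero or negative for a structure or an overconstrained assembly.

ground; <1,0,0>
#1 <2,0,0>
#2 <3,0,0>
PS:0↔2 J2 <3,0,1>
#3 <4,0,1>
#4 <5,0,1>
P:0↔3 J1 <5,1,1>
R:4↔2 J1 <5,2,1>
#5 <6,2,1>
#6 <7,2,1>
R:5↔2 J1 <7,3,1>
R:0↔6 J1 <7,4,1>
P:5↔6 J1 <7,5,1>
PS:1↔0 J2 <7,5,2>
3×6 − 2×5 − 1×2 = 6

M = 6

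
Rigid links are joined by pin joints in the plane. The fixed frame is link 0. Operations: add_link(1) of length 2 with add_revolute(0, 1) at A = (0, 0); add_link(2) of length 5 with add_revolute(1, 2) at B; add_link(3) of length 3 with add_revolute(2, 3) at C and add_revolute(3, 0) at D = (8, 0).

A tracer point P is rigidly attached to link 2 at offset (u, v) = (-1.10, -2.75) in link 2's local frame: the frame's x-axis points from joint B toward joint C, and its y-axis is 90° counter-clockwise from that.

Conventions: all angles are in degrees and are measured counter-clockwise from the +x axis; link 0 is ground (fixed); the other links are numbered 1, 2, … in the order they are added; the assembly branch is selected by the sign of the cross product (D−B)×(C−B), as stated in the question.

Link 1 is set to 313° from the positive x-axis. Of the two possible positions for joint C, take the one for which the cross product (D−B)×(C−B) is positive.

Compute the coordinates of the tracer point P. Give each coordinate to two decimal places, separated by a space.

A=(0,0), D=(8.00,0)
B = A + 2.00·(cos313°, sin313°) = (1.3640, -1.4627)
|BD| = 6.7953
circle(B,5.00) ∩ circle(D,3.00): a=4.5749, h=2.0174
  candidates: C₊=(5.3974,1.4922) cross=13.709; C₋=(6.2659,-2.4481) cross=-13.709
  branch + wants cross > 0 → take C=(5.3974,1.4922) (cross=13.709)
ex = (C−B)/|BC| = (0.8067,0.5910); ey = (-0.5910,0.8067)
P = B + -1.10·ex + -2.75·ey = (2.1018,-4.3312)

2.10 -4.33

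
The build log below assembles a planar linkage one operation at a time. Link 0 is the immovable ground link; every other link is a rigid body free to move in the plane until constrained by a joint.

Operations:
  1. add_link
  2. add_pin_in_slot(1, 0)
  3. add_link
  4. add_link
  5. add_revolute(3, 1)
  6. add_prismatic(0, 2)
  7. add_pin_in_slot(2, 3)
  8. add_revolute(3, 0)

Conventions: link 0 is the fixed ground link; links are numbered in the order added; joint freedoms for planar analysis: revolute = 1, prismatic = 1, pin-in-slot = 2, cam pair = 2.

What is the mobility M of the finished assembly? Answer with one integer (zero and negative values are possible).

link 0 = ground. State L|J1|J2 = 1|0|0
+link1  2|0|0
PS(1,0) f=2→J2  2|0|1
+link2  3|0|1
+link3  4|0|1
R(3,1) f=1→J1  4|1|1
P(0,2) f=1→J1  4|2|1
PS(2,3) f=2→J2  4|2|2
R(3,0) f=1→J1  4|3|2
M = 3(4−1)−2·3−2 = 9−6−2 = 1

M = 1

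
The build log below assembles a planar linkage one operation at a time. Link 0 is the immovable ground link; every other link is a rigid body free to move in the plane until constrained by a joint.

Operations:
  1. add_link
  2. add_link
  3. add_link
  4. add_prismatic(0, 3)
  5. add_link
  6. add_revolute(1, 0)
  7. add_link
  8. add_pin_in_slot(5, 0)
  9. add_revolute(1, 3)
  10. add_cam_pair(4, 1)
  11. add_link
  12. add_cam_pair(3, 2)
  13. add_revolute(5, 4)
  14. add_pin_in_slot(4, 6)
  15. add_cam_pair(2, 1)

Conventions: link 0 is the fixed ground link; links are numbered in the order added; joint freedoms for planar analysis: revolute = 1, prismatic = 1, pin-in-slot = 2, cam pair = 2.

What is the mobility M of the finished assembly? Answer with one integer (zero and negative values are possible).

ground; <1,0,0>
#1 <2,0,0>
#2 <3,0,0>
#3 <4,0,0>
P:0↔3 J1 <4,1,0>
#4 <5,1,0>
R:1↔0 J1 <5,2,0>
#5 <6,2,0>
PS:5↔0 J2 <6,2,1>
R:1↔3 J1 <6,3,1>
C:4↔1 J2 <6,3,2>
#6 <7,3,2>
C:3↔2 J2 <7,3,3>
R:5↔4 J1 <7,4,3>
PS:4↔6 J2 <7,4,4>
C:2↔1 J2 <7,4,5>
3×6 − 2×4 − 1×5 = 5

M = 5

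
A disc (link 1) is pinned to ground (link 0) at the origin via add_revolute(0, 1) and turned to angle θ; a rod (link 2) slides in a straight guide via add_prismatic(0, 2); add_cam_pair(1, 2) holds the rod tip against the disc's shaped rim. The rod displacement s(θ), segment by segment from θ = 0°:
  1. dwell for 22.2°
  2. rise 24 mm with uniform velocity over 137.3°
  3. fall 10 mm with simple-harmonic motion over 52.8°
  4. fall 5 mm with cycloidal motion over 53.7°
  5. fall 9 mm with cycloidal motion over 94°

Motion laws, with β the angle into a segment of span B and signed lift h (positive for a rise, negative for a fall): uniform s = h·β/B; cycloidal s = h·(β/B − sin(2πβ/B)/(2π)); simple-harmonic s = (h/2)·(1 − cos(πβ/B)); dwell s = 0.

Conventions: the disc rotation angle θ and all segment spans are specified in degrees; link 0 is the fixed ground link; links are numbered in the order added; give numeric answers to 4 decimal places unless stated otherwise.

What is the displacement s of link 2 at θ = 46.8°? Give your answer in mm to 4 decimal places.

segment 1 (0° to 22.2°, dwell): s unchanged at 0.0000
θ = 46.8° falls in segment 2 (22.2° to 159.5°, uniform, h = 24): β = 46.8 − 22.2 = 24.6°, B = 137.3°; Δs = 24·24.6/137.3 = 4.3001; s = 0.0000 + 4.3001 = 4.3001

4.3001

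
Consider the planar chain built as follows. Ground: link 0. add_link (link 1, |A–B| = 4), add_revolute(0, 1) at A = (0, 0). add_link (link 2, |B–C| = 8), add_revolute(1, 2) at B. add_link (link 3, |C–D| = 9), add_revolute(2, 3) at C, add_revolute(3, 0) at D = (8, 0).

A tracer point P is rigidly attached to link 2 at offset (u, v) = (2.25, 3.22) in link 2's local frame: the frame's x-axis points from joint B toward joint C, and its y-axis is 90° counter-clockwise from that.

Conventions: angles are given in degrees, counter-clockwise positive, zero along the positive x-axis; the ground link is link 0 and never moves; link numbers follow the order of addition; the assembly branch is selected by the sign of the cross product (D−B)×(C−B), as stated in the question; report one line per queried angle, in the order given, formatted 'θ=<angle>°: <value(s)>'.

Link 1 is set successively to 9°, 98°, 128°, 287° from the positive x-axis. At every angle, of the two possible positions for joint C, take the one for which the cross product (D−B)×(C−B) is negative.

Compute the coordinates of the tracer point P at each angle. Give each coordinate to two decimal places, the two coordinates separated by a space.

A=(0,0), D=(8.00,0)
θ=9°: B = A + 4.00·(cos9°, sin9°) = (3.9508, 0.6257)
θ=9°: |BD| = 4.0973
θ=9°: circle(B,8.00) ∩ circle(D,9.00): a=-0.0259, h=8.0000
θ=9°:   candidates: C₊=(5.1469,8.5358) cross=32.778; C₋=(2.7034,-7.2764) cross=-32.778
θ=9°:   branch - wants cross < 0 → take C=(2.7034,-7.2764) (cross=-32.778)
θ=9°: ex = (C−B)/|BC| = (-0.1559,-0.9878); ey = (0.9878,-0.1559)
θ=9°: P = B + 2.25·ex + 3.22·ey = (6.7806,-2.0988)
θ=98°: B = A + 4.00·(cos98°, sin98°) = (-0.5567, 3.9611)
θ=98°: |BD| = 9.4291
θ=98°: circle(B,8.00) ∩ circle(D,9.00): a=3.8131, h=7.0328
θ=98°:   candidates: C₊=(5.8580,8.7414) cross=66.313; C₋=(-0.0508,-4.0229) cross=-66.313
θ=98°:   branch - wants cross < 0 → take C=(-0.0508,-4.0229) (cross=-66.313)
θ=98°: ex = (C−B)/|BC| = (0.0632,-0.9980); ey = (0.9980,0.0632)
θ=98°: P = B + 2.25·ex + 3.22·ey = (2.7991,1.9192)
θ=128°: B = A + 4.00·(cos128°, sin128°) = (-2.4626, 3.1520)
θ=128°: |BD| = 10.9271
θ=128°: circle(B,8.00) ∩ circle(D,9.00): a=4.6857, h=6.4842
θ=128°:   candidates: C₊=(3.8943,8.0089) cross=70.853; C₋=(0.1534,-4.4081) cross=-70.853
θ=128°:   branch - wants cross < 0 → take C=(0.1534,-4.4081) (cross=-70.853)
θ=128°: ex = (C−B)/|BC| = (0.3270,-0.9450); ey = (0.9450,0.3270)
θ=128°: P = B + 2.25·ex + 3.22·ey = (1.3161,2.0787)
θ=287°: B = A + 4.00·(cos287°, sin287°) = (1.1695, -3.8252)
θ=287°: |BD| = 7.8287
θ=287°: circle(B,8.00) ∩ circle(D,9.00): a=2.8286, h=7.4833
θ=287°:   candidates: C₊=(-0.0190,4.0860) cross=58.584; C₋=(7.2939,-8.9723) cross=-58.584
θ=287°:   branch - wants cross < 0 → take C=(7.2939,-8.9723) (cross=-58.584)
θ=287°: ex = (C−B)/|BC| = (0.7655,-0.6434); ey = (0.6434,0.7655)
θ=287°: P = B + 2.25·ex + 3.22·ey = (4.9637,-2.8078)

θ=9°: 6.78 -2.10
θ=98°: 2.80 1.92
θ=128°: 1.32 2.08
θ=287°: 4.96 -2.81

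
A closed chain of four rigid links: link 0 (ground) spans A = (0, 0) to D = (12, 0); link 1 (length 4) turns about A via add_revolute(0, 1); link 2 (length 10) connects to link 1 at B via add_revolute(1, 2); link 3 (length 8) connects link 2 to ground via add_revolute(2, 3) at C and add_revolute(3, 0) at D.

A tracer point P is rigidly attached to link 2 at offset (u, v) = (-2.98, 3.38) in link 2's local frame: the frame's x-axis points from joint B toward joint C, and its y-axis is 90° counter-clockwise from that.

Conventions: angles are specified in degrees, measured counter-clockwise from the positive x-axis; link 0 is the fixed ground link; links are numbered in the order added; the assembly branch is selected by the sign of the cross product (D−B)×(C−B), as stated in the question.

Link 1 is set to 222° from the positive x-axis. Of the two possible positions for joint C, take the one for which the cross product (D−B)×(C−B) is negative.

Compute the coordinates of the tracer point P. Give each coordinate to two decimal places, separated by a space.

A=(0,0), D=(12.00,0)
B = A + 4.00·(cos222°, sin222°) = (-2.9726, -2.6765)
|BD| = 15.2099
circle(B,10.00) ∩ circle(D,8.00): a=8.7884, h=4.7712
  candidates: C₊=(4.8391,3.5667) cross=72.569; C₋=(6.5183,-5.8267) cross=-72.569
  branch - wants cross < 0 → take C=(6.5183,-5.8267) (cross=-72.569)
ex = (C−B)/|BC| = (0.9491,-0.3150); ey = (0.3150,0.9491)
P = B + -2.98·ex + 3.38·ey = (-4.7361,1.4701)

-4.74 1.47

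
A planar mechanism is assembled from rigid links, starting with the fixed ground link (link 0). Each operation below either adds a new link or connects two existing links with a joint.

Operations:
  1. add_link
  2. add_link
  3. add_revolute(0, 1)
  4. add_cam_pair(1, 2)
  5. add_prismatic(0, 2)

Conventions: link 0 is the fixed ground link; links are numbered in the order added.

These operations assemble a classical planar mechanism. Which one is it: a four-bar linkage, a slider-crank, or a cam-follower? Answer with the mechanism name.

links: 3 (incl. ground); joints: 1 revolute, 1 prismatic, 1 higher (cam) pair, forming one closed loop
3 links, revolute + prismatic + higher pair in one loop → cam-follower

cam-follower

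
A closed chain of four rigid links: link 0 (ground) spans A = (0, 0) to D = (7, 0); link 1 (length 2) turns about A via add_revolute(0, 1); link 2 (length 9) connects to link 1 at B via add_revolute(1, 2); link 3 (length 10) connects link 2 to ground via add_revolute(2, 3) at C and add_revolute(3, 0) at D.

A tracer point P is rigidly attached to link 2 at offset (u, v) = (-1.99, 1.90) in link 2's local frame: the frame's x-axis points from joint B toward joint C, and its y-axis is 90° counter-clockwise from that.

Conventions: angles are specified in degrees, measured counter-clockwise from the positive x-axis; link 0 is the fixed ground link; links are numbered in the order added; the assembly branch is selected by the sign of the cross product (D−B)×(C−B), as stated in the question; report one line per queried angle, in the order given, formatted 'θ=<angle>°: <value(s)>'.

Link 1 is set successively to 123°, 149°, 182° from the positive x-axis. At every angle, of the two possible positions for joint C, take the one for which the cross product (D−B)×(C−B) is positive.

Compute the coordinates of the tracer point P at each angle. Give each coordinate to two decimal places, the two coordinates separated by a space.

A=(0,0), D=(7.00,0)
θ=123°: B = A + 2.00·(cos123°, sin123°) = (-1.0893, 1.6773)
θ=123°: |BD| = 8.2613
θ=123°: circle(B,9.00) ∩ circle(D,10.00): a=2.9807, h=8.4921
θ=123°:   candidates: C₊=(3.5536,9.3873) cross=70.156; C₋=(0.1052,-7.2430) cross=-70.156
θ=123°:   branch + wants cross > 0 → take C=(3.5536,9.3873) (cross=70.156)
θ=123°: ex = (C−B)/|BC| = (0.5159,0.8567); ey = (-0.8567,0.5159)
θ=123°: P = B + -1.99·ex + 1.90·ey = (-3.7435,0.9527)
θ=149°: B = A + 2.00·(cos149°, sin149°) = (-1.7143, 1.0301)
θ=149°: |BD| = 8.7750
θ=149°: circle(B,9.00) ∩ circle(D,10.00): a=3.3049, h=8.3712
θ=149°:   candidates: C₊=(2.5504,8.9555) cross=73.458; C₋=(0.5850,-7.6712) cross=-73.458
θ=149°:   branch + wants cross > 0 → take C=(2.5504,8.9555) (cross=73.458)
θ=149°: ex = (C−B)/|BC| = (0.4739,0.8806); ey = (-0.8806,0.4739)
θ=149°: P = B + -1.99·ex + 1.90·ey = (-4.3305,0.1780)
θ=182°: B = A + 2.00·(cos182°, sin182°) = (-1.9988, -0.0698)
θ=182°: |BD| = 8.9991
θ=182°: circle(B,9.00) ∩ circle(D,10.00): a=3.4439, h=8.3150
θ=182°:   candidates: C₊=(1.3805,8.2717) cross=74.827; C₋=(1.5095,-8.3579) cross=-74.827
θ=182°:   branch + wants cross > 0 → take C=(1.3805,8.2717) (cross=74.827)
θ=182°: ex = (C−B)/|BC| = (0.3755,0.9268); ey = (-0.9268,0.3755)
θ=182°: P = B + -1.99·ex + 1.90·ey = (-4.5070,-1.2008)

θ=123°: -3.74 0.95
θ=149°: -4.33 0.18
θ=182°: -4.51 -1.20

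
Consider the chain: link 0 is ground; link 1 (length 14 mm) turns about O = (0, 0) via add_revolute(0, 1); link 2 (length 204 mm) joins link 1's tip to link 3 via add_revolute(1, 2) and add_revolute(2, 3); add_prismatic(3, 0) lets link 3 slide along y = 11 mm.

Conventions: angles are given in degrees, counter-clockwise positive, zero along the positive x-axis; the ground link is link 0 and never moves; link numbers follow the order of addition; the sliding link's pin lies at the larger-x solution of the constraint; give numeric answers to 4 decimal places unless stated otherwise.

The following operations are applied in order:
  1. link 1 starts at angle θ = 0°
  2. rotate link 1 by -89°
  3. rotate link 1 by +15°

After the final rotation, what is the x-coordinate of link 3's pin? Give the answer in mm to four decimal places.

geometry: r = 14 mm, L = 204 mm, e = 11 mm; θ starts at 0°
rotate link 1 by -89°: θ ← 0° -89° = -89°
rotate link 1 by +15°: θ ← -89° +15° = -74°
crank pin P = (r cos θ, r sin θ) = (3.858923, -13.457664)
h = r sin θ − e = -13.457664 − 11 = -24.457664
x = r cos θ + √(L² − h²) = 3.858923 + 202.528573 = 206.387495

206.3875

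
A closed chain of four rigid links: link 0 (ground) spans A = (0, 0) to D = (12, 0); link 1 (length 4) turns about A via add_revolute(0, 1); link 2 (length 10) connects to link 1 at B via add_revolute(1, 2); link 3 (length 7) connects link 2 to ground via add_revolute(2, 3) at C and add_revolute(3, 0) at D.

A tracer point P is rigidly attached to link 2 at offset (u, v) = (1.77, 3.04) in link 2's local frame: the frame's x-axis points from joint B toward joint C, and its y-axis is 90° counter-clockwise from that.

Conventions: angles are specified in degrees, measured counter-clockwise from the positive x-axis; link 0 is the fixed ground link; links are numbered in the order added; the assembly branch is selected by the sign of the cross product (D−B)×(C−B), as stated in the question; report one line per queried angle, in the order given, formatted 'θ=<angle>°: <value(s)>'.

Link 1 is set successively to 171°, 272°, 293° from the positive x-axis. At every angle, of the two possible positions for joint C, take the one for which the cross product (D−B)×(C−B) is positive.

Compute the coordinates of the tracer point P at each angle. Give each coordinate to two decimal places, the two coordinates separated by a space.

A=(0,0), D=(12.00,0)
θ=171°: B = A + 4.00·(cos171°, sin171°) = (-3.9508, 0.6257)
θ=171°: |BD| = 15.9630
θ=171°: circle(B,10.00) ∩ circle(D,7.00): a=9.5790, h=2.8712
θ=171°:   candidates: C₊=(5.7334,3.1192) cross=45.833; C₋=(5.5083,-2.6187) cross=-45.833
θ=171°:   branch + wants cross > 0 → take C=(5.7334,3.1192) (cross=45.833)
θ=171°: ex = (C−B)/|BC| = (0.9684,0.2493); ey = (-0.2493,0.9684)
θ=171°: P = B + 1.77·ex + 3.04·ey = (-2.9947,4.0111)
θ=272°: B = A + 4.00·(cos272°, sin272°) = (0.1396, -3.9976)
θ=272°: |BD| = 12.5160
θ=272°: circle(B,10.00) ∩ circle(D,7.00): a=8.2954, h=5.5845
θ=272°:   candidates: C₊=(6.2168,3.9439) cross=69.895; C₋=(9.7841,-6.6400) cross=-69.895
θ=272°:   branch + wants cross > 0 → take C=(6.2168,3.9439) (cross=69.895)
θ=272°: ex = (C−B)/|BC| = (0.6077,0.7942); ey = (-0.7942,0.6077)
θ=272°: P = B + 1.77·ex + 3.04·ey = (-1.1990,-0.7444)
θ=293°: B = A + 4.00·(cos293°, sin293°) = (1.5629, -3.6820)
θ=293°: |BD| = 11.0675
θ=293°: circle(B,10.00) ∩ circle(D,7.00): a=7.8378, h=6.2104
θ=293°:   candidates: C₊=(6.8881,4.7821) cross=68.734; C₋=(11.0204,-6.9311) cross=-68.734
θ=293°:   branch + wants cross > 0 → take C=(6.8881,4.7821) (cross=68.734)
θ=293°: ex = (C−B)/|BC| = (0.5325,0.8464); ey = (-0.8464,0.5325)
θ=293°: P = B + 1.77·ex + 3.04·ey = (-0.0676,-0.5650)

θ=171°: -2.99 4.01
θ=272°: -1.20 -0.74
θ=293°: -0.07 -0.56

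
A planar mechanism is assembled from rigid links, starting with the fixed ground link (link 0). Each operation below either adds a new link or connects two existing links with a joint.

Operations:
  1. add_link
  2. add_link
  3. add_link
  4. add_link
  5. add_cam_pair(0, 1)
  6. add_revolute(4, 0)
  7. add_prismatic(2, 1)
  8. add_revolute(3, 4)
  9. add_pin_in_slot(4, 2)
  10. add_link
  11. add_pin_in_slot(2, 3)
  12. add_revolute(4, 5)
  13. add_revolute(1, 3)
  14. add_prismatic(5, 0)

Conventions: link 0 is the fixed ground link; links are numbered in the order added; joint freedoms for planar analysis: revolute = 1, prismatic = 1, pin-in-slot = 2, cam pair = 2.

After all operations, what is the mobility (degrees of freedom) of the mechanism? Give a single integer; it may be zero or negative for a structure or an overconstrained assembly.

link 0 = ground. State L|J1|J2 = 1|0|0
+link1  2|0|0
+link2  3|0|0
+link3  4|0|0
+link4  5|0|0
C(0,1) f=2→J2  5|0|1
R(4,0) f=1→J1  5|1|1
P(2,1) f=1→J1  5|2|1
R(3,4) f=1→J1  5|3|1
PS(4,2) f=2→J2  5|3|2
+link5  6|3|2
PS(2,3) f=2→J2  6|3|3
R(4,5) f=1→J1  6|4|3
R(1,3) f=1→J1  6|5|3
P(5,0) f=1→J1  6|6|3
M = 3(6−1)−2·6−3 = 15−12−3 = 0

M = 0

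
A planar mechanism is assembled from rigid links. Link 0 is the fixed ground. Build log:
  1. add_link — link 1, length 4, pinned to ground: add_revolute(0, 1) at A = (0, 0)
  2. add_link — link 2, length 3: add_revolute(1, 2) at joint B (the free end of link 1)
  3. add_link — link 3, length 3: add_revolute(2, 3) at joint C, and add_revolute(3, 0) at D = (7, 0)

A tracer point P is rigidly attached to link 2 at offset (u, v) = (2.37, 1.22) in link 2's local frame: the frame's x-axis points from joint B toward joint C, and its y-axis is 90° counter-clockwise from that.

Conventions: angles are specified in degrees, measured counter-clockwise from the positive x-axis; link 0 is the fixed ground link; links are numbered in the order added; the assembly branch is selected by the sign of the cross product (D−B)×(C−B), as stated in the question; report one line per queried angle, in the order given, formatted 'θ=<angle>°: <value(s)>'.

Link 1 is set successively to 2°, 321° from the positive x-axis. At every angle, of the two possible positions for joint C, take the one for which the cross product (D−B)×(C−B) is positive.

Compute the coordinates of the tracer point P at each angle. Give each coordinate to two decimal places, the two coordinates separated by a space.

A=(0,0), D=(7.00,0)
θ=2°: B = A + 4.00·(cos2°, sin2°) = (3.9976, 0.1396)
θ=2°: |BD| = 3.0057
θ=2°: circle(B,3.00) ∩ circle(D,3.00): a=1.5028, h=2.5964
θ=2°:   candidates: C₊=(5.6194,2.6634) cross=7.804; C₋=(5.3782,-2.5238) cross=-7.804
θ=2°:   branch + wants cross > 0 → take C=(5.6194,2.6634) (cross=7.804)
θ=2°: ex = (C−B)/|BC| = (0.5406,0.8413); ey = (-0.8413,0.5406)
θ=2°: P = B + 2.37·ex + 1.22·ey = (4.2524,2.7930)
θ=321°: B = A + 4.00·(cos321°, sin321°) = (3.1086, -2.5173)
θ=321°: |BD| = 4.6346
θ=321°: circle(B,3.00) ∩ circle(D,3.00): a=2.3173, h=1.9053
θ=321°:   candidates: C₊=(4.0195,0.3411) cross=8.830; C₋=(6.0891,-2.8584) cross=-8.830
θ=321°:   branch + wants cross > 0 → take C=(4.0195,0.3411) (cross=8.830)
θ=321°: ex = (C−B)/|BC| = (0.3036,0.9528); ey = (-0.9528,0.3036)
θ=321°: P = B + 2.37·ex + 1.22·ey = (2.6658,0.1113)

θ=2°: 4.25 2.79
θ=321°: 2.67 0.11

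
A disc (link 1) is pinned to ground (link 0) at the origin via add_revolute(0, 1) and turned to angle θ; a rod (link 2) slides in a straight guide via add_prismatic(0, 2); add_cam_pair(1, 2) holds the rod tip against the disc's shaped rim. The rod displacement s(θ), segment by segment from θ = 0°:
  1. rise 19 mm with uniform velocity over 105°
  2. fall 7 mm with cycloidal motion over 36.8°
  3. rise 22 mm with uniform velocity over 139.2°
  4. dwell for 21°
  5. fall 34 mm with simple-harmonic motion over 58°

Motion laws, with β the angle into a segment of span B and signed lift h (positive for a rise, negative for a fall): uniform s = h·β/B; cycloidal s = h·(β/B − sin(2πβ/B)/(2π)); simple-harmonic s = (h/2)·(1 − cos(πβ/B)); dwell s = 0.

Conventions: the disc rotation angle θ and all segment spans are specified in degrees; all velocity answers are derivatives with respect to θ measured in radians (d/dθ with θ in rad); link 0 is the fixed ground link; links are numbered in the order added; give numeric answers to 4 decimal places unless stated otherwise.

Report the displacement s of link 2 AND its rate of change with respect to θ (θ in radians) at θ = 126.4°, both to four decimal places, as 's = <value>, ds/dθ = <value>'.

segment 1 (0° to 105°, uniform, h = 19) is passed completely: s = 0.0000 + (19) = 19.0000
θ = 126.4° falls in segment 2 (105° to 141.8°, cycloidal, h = -7): β = 126.4 − 105 = 21.4°, B = 36.8°; Δs = -7·(0.5815 − sin(2π·0.5815)/(2π)) = -4.6167; s = 19.0000 − 4.6167 = 14.3833
velocity in seg [105°–141.8°] (cycloidal), θ in radians: β = 21.4° = 0.3735 rad, B = 36.8° = 0.6423 rad; ds/dθ = (h/B)(1 − cos(2πβ/B)) = ((-7)/0.6423)(1 − cos(2π·0.5815)) = -20.398579 mm/rad

s = 14.3833, ds/dθ = -20.3986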